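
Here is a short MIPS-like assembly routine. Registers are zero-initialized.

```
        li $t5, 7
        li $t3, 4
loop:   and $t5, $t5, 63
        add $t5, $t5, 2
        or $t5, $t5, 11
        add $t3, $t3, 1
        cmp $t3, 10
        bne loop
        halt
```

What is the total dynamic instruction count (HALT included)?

li $t5, 7 → $t5=7
li $t3, 4 → $t3=4
and $t5, $t5, 63 → $t5=7&63=7
add $t5, $t5, 2 → $t5=7+2=9
or $t5, $t5, 11 → $t5=9|11=11
add $t3, $t3, 1 → $t3=4+1=5
cmp $t3, 10  (cmp 5,10)
bne loop: taken
and $t5, $t5, 63 → $t5=11&63=11
add $t5, $t5, 2 → $t5=11+2=13
or $t5, $t5, 11 → $t5=13|11=15
add $t3, $t3, 1 → $t3=5+1=6
cmp $t3, 10  (cmp 6,10)
bne loop: taken
and $t5, $t5, 63 → $t5=15&63=15
add $t5, $t5, 2 → $t5=15+2=17
or $t5, $t5, 11 → $t5=17|11=27
add $t3, $t3, 1 → $t3=6+1=7
cmp $t3, 10  (cmp 7,10)
bne loop: taken
and $t5, $t5, 63 → $t5=27&63=27
add $t5, $t5, 2 → $t5=27+2=29
or $t5, $t5, 11 → $t5=29|11=31
add $t3, $t3, 1 → $t3=7+1=8
cmp $t3, 10  (cmp 8,10)
bne loop: taken
and $t5, $t5, 63 → $t5=31&63=31
add $t5, $t5, 2 → $t5=31+2=33
or $t5, $t5, 11 → $t5=33|11=43
add $t3, $t3, 1 → $t3=8+1=9
cmp $t3, 10  (cmp 9,10)
bne loop: taken
and $t5, $t5, 63 → $t5=43&63=43
add $t5, $t5, 2 → $t5=43+2=45
or $t5, $t5, 11 → $t5=45|11=47
add $t3, $t3, 1 → $t3=9+1=10
cmp $t3, 10  (cmp 10,10)
bne loop: not taken
halt.
Total executed instructions: 39.

39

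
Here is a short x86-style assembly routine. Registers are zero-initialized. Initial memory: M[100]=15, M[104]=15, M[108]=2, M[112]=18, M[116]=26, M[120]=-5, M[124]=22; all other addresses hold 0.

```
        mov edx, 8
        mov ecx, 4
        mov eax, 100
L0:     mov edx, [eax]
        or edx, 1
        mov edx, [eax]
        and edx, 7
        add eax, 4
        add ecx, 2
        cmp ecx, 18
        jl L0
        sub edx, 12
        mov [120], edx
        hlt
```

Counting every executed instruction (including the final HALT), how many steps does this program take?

62

mov edx, 8 → edx=8
mov ecx, 4 → ecx=4
mov eax, 100 → eax=100
mov edx, [eax] → edx=M[100]=15
or edx, 1 → edx=15|1=15
mov edx, [eax] → edx=M[100]=15
and edx, 7 → edx=15&7=7
add eax, 4 → eax=100+4=104
add ecx, 2 → ecx=4+2=6
cmp ecx, 18  (cmp 6,18)
jl L0: taken
mov edx, [eax] → edx=M[104]=15
or edx, 1 → edx=15|1=15
mov edx, [eax] → edx=M[104]=15
and edx, 7 → edx=15&7=7
add eax, 4 → eax=104+4=108
add ecx, 2 → ecx=6+2=8
cmp ecx, 18  (cmp 8,18)
jl L0: taken
mov edx, [eax] → edx=M[108]=2
or edx, 1 → edx=2|1=3
mov edx, [eax] → edx=M[108]=2
and edx, 7 → edx=2&7=2
add eax, 4 → eax=108+4=112
add ecx, 2 → ecx=8+2=10
cmp ecx, 18  (cmp 10,18)
jl L0: taken
mov edx, [eax] → edx=M[112]=18
or edx, 1 → edx=18|1=19
mov edx, [eax] → edx=M[112]=18
and edx, 7 → edx=18&7=2
add eax, 4 → eax=112+4=116
add ecx, 2 → ecx=10+2=12
cmp ecx, 18  (cmp 12,18)
jl L0: taken
mov edx, [eax] → edx=M[116]=26
or edx, 1 → edx=26|1=27
mov edx, [eax] → edx=M[116]=26
and edx, 7 → edx=26&7=2
add eax, 4 → eax=116+4=120
add ecx, 2 → ecx=12+2=14
cmp ecx, 18  (cmp 14,18)
jl L0: taken
mov edx, [eax] → edx=M[120]=-5
or edx, 1 → edx=(-5)|1=-5
mov edx, [eax] → edx=M[120]=-5
and edx, 7 → edx=(-5)&7=3
add eax, 4 → eax=120+4=124
add ecx, 2 → ecx=14+2=16
cmp ecx, 18  (cmp 16,18)
jl L0: taken
mov edx, [eax] → edx=M[124]=22
or edx, 1 → edx=22|1=23
mov edx, [eax] → edx=M[124]=22
and edx, 7 → edx=22&7=6
add eax, 4 → eax=124+4=128
add ecx, 2 → ecx=16+2=18
cmp ecx, 18  (cmp 18,18)
jl L0: not taken
sub edx, 12 → edx=6-12=-6
mov [120], edx → M[120]=-6
halt.
Total executed instructions: 62.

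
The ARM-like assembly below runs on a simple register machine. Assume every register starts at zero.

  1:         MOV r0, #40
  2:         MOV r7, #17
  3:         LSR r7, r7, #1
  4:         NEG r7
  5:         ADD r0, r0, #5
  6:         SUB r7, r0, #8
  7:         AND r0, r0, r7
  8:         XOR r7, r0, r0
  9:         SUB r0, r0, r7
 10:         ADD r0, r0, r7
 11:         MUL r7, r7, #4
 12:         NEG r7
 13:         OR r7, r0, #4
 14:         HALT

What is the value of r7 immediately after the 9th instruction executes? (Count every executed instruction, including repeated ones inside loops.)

r0=40
r7=17
r7=17>>1=8
r7=-(8)=-8
r0=40+5=45
r7=45-8=37
r0=45&37=37
r7=37^37=0
r0=37-0=37
After step 9: r7 = 0.

0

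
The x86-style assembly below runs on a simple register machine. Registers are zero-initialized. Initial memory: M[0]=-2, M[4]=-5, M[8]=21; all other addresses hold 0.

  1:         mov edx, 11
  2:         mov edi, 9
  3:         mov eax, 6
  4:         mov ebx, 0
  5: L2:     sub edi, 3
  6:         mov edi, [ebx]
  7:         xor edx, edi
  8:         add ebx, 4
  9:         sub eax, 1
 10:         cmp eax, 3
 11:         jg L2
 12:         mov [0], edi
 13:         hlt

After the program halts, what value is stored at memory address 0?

21

edx=11
edi=9
eax=6
ebx=0
edi=9-3=6
edi=M[0]=-2
edx=11^(-2)=-11
ebx=0+4=4
eax=6-1=5
cmp eax, 3  (cmp 5,3)
jg L2: taken
edi=(-2)-3=-5
edi=M[4]=-5
edx=(-11)^(-5)=14
ebx=4+4=8
eax=5-1=4
cmp eax, 3  (cmp 4,3)
jg L2: taken
edi=(-5)-3=-8
edi=M[8]=21
edx=14^21=27
ebx=8+4=12
eax=4-1=3
cmp eax, 3  (cmp 3,3)
jg L2: not taken
mov [0], edi → M[0]=21
halt.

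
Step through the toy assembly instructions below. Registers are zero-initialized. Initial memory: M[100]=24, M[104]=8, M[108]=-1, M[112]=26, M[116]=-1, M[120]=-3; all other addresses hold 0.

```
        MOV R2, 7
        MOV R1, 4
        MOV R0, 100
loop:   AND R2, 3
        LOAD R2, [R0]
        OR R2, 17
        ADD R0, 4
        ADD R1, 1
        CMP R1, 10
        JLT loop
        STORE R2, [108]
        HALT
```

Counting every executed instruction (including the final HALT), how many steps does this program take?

R2=7
R1=4
R0=100
R2=7&3=3
R2=M[100]=24
R2=24|17=25
R0=100+4=104
R1=4+1=5
CMP R1, 10  (cmp 5,10)
JLT loop: taken
R2=25&3=1
R2=M[104]=8
R2=8|17=25
R0=104+4=108
R1=5+1=6
CMP R1, 10  (cmp 6,10)
JLT loop: taken
R2=25&3=1
R2=M[108]=-1
R2=(-1)|17=-1
R0=108+4=112
R1=6+1=7
CMP R1, 10  (cmp 7,10)
JLT loop: taken
R2=(-1)&3=3
R2=M[112]=26
R2=26|17=27
R0=112+4=116
R1=7+1=8
CMP R1, 10  (cmp 8,10)
JLT loop: taken
R2=27&3=3
R2=M[116]=-1
R2=(-1)|17=-1
R0=116+4=120
R1=8+1=9
CMP R1, 10  (cmp 9,10)
JLT loop: taken
R2=(-1)&3=3
R2=M[120]=-3
R2=(-3)|17=-3
R0=120+4=124
R1=9+1=10
CMP R1, 10  (cmp 10,10)
JLT loop: not taken
STORE R2, [108] → M[108]=-3
halt.
Total executed instructions: 47.

47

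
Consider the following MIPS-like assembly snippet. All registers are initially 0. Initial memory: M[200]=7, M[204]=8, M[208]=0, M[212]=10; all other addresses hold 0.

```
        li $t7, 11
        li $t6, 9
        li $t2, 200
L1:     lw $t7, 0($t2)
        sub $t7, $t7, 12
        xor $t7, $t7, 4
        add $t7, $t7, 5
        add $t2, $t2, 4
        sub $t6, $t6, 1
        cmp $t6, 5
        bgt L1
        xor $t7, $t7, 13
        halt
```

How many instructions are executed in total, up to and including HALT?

37

after li $t7, 11: $t7=11
after li $t6, 9: $t6=9
after li $t2, 200: $t2=200
after lw $t7, 0($t2): $t7=M[200]=7
after sub $t7, $t7, 12: $t7=7-12=-5
after xor $t7, $t7, 4: $t7=(-5)^4=-1
after add $t7, $t7, 5: $t7=(-1)+5=4
after add $t2, $t2, 4: $t2=200+4=204
after sub $t6, $t6, 1: $t6=9-1=8
cmp $t6, 5  (cmp 8,5)
bgt L1: taken
after lw $t7, 0($t2): $t7=M[204]=8
after sub $t7, $t7, 12: $t7=8-12=-4
after xor $t7, $t7, 4: $t7=(-4)^4=-8
after add $t7, $t7, 5: $t7=(-8)+5=-3
after add $t2, $t2, 4: $t2=204+4=208
after sub $t6, $t6, 1: $t6=8-1=7
cmp $t6, 5  (cmp 7,5)
bgt L1: taken
after lw $t7, 0($t2): $t7=M[208]=0
after sub $t7, $t7, 12: $t7=0-12=-12
after xor $t7, $t7, 4: $t7=(-12)^4=-16
after add $t7, $t7, 5: $t7=(-16)+5=-11
after add $t2, $t2, 4: $t2=208+4=212
after sub $t6, $t6, 1: $t6=7-1=6
cmp $t6, 5  (cmp 6,5)
bgt L1: taken
after lw $t7, 0($t2): $t7=M[212]=10
after sub $t7, $t7, 12: $t7=10-12=-2
after xor $t7, $t7, 4: $t7=(-2)^4=-6
after add $t7, $t7, 5: $t7=(-6)+5=-1
after add $t2, $t2, 4: $t2=212+4=216
after sub $t6, $t6, 1: $t6=6-1=5
cmp $t6, 5  (cmp 5,5)
bgt L1: not taken
after xor $t7, $t7, 13: $t7=(-1)^13=-14
halt.
Total executed instructions: 37.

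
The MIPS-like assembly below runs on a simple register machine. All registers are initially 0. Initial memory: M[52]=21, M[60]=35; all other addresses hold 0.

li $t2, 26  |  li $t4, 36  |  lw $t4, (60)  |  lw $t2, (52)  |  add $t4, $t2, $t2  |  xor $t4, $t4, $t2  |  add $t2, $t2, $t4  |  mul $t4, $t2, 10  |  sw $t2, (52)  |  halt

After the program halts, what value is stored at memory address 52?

84

li $t2, 26 → $t2=26
li $t4, 36 → $t4=36
lw $t4, (60) → $t4=M[60]=35
lw $t2, (52) → $t2=M[52]=21
add $t4, $t2, $t2 → $t4=21+21=42
xor $t4, $t4, $t2 → $t4=42^21=63
add $t2, $t2, $t4 → $t2=21+63=84
mul $t4, $t2, 10 → $t4=84*10=840
sw $t2, (52) → M[52]=84
halt.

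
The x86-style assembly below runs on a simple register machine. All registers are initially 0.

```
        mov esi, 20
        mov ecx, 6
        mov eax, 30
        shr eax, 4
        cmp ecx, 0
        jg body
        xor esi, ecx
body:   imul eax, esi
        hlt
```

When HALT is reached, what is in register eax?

20

after mov esi, 20: esi=20
after mov ecx, 6: ecx=6
after mov eax, 30: eax=30
after shr eax, 4: eax=30>>4=1
cmp ecx, 0  (cmp 6,0)
jg body: taken
after imul eax, esi: eax=1*20=20
halt.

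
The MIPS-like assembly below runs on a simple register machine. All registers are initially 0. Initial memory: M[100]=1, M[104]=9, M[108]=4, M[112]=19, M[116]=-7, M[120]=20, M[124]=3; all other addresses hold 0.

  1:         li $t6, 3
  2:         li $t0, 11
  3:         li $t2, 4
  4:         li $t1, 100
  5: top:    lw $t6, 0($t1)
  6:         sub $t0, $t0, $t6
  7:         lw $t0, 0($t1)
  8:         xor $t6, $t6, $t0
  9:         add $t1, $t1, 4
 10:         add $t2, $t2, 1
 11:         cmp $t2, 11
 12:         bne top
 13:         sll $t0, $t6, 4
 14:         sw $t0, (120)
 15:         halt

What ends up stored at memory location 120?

li $t6, 3 → $t6=3
li $t0, 11 → $t0=11
li $t2, 4 → $t2=4
li $t1, 100 → $t1=100
lw $t6, 0($t1) → $t6=M[100]=1
sub $t0, $t0, $t6 → $t0=11-1=10
lw $t0, 0($t1) → $t0=M[100]=1
xor $t6, $t6, $t0 → $t6=1^1=0
add $t1, $t1, 4 → $t1=100+4=104
add $t2, $t2, 1 → $t2=4+1=5
cmp $t2, 11  (cmp 5,11)
bne top: taken
lw $t6, 0($t1) → $t6=M[104]=9
sub $t0, $t0, $t6 → $t0=1-9=-8
lw $t0, 0($t1) → $t0=M[104]=9
xor $t6, $t6, $t0 → $t6=9^9=0
add $t1, $t1, 4 → $t1=104+4=108
add $t2, $t2, 1 → $t2=5+1=6
cmp $t2, 11  (cmp 6,11)
bne top: taken
lw $t6, 0($t1) → $t6=M[108]=4
sub $t0, $t0, $t6 → $t0=9-4=5
lw $t0, 0($t1) → $t0=M[108]=4
xor $t6, $t6, $t0 → $t6=4^4=0
add $t1, $t1, 4 → $t1=108+4=112
add $t2, $t2, 1 → $t2=6+1=7
cmp $t2, 11  (cmp 7,11)
bne top: taken
lw $t6, 0($t1) → $t6=M[112]=19
sub $t0, $t0, $t6 → $t0=4-19=-15
lw $t0, 0($t1) → $t0=M[112]=19
xor $t6, $t6, $t0 → $t6=19^19=0
add $t1, $t1, 4 → $t1=112+4=116
add $t2, $t2, 1 → $t2=7+1=8
cmp $t2, 11  (cmp 8,11)
bne top: taken
lw $t6, 0($t1) → $t6=M[116]=-7
sub $t0, $t0, $t6 → $t0=19-(-7)=26
lw $t0, 0($t1) → $t0=M[116]=-7
xor $t6, $t6, $t0 → $t6=(-7)^(-7)=0
add $t1, $t1, 4 → $t1=116+4=120
add $t2, $t2, 1 → $t2=8+1=9
cmp $t2, 11  (cmp 9,11)
bne top: taken
lw $t6, 0($t1) → $t6=M[120]=20
sub $t0, $t0, $t6 → $t0=(-7)-20=-27
lw $t0, 0($t1) → $t0=M[120]=20
xor $t6, $t6, $t0 → $t6=20^20=0
add $t1, $t1, 4 → $t1=120+4=124
add $t2, $t2, 1 → $t2=9+1=10
cmp $t2, 11  (cmp 10,11)
bne top: taken
lw $t6, 0($t1) → $t6=M[124]=3
sub $t0, $t0, $t6 → $t0=20-3=17
lw $t0, 0($t1) → $t0=M[124]=3
xor $t6, $t6, $t0 → $t6=3^3=0
add $t1, $t1, 4 → $t1=124+4=128
add $t2, $t2, 1 → $t2=10+1=11
cmp $t2, 11  (cmp 11,11)
bne top: not taken
sll $t0, $t6, 4 → $t0=0<<4=0
sw $t0, (120) → M[120]=0
halt.

0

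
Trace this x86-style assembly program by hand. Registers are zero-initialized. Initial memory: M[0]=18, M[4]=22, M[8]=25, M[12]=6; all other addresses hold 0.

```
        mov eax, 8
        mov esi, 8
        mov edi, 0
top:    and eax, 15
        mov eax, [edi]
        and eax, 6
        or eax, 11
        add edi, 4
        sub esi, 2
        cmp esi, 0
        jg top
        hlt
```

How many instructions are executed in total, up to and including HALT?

mov eax, 8 → eax=8
mov esi, 8 → esi=8
mov edi, 0 → edi=0
and eax, 15 → eax=8&15=8
mov eax, [edi] → eax=M[0]=18
and eax, 6 → eax=18&6=2
or eax, 11 → eax=2|11=11
add edi, 4 → edi=0+4=4
sub esi, 2 → esi=8-2=6
cmp esi, 0  (cmp 6,0)
jg top: taken
and eax, 15 → eax=11&15=11
mov eax, [edi] → eax=M[4]=22
and eax, 6 → eax=22&6=6
or eax, 11 → eax=6|11=15
add edi, 4 → edi=4+4=8
sub esi, 2 → esi=6-2=4
cmp esi, 0  (cmp 4,0)
jg top: taken
and eax, 15 → eax=15&15=15
mov eax, [edi] → eax=M[8]=25
and eax, 6 → eax=25&6=0
or eax, 11 → eax=0|11=11
add edi, 4 → edi=8+4=12
sub esi, 2 → esi=4-2=2
cmp esi, 0  (cmp 2,0)
jg top: taken
and eax, 15 → eax=11&15=11
mov eax, [edi] → eax=M[12]=6
and eax, 6 → eax=6&6=6
or eax, 11 → eax=6|11=15
add edi, 4 → edi=12+4=16
sub esi, 2 → esi=2-2=0
cmp esi, 0  (cmp 0,0)
jg top: not taken
halt.
Total executed instructions: 36.

36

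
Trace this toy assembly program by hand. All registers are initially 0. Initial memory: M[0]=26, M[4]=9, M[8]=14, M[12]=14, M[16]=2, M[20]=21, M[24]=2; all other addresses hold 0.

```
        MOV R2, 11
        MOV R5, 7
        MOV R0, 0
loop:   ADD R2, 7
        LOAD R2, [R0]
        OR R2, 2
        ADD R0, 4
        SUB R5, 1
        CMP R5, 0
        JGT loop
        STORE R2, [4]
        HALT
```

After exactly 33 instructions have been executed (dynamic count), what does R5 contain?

MOV R2, 11 → R2=11
MOV R5, 7 → R5=7
MOV R0, 0 → R0=0
ADD R2, 7 → R2=11+7=18
LOAD R2, [R0] → R2=M[0]=26
OR R2, 2 → R2=26|2=26
ADD R0, 4 → R0=0+4=4
SUB R5, 1 → R5=7-1=6
CMP R5, 0  (cmp 6,0)
JGT loop: taken
ADD R2, 7 → R2=26+7=33
LOAD R2, [R0] → R2=M[4]=9
OR R2, 2 → R2=9|2=11
ADD R0, 4 → R0=4+4=8
SUB R5, 1 → R5=6-1=5
CMP R5, 0  (cmp 5,0)
JGT loop: taken
ADD R2, 7 → R2=11+7=18
LOAD R2, [R0] → R2=M[8]=14
OR R2, 2 → R2=14|2=14
ADD R0, 4 → R0=8+4=12
SUB R5, 1 → R5=5-1=4
CMP R5, 0  (cmp 4,0)
JGT loop: taken
ADD R2, 7 → R2=14+7=21
LOAD R2, [R0] → R2=M[12]=14
OR R2, 2 → R2=14|2=14
ADD R0, 4 → R0=12+4=16
SUB R5, 1 → R5=4-1=3
CMP R5, 0  (cmp 3,0)
JGT loop: taken
ADD R2, 7 → R2=14+7=21
LOAD R2, [R0] → R2=M[16]=2
After step 33: R5 = 3.

3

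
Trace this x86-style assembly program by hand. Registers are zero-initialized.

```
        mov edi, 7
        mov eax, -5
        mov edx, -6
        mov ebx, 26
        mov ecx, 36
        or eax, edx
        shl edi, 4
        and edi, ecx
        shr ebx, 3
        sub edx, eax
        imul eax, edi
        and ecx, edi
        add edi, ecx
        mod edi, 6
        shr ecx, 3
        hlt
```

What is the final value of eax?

mov edi, 7 → edi=7
mov eax, -5 → eax=-5
mov edx, -6 → edx=-6
mov ebx, 26 → ebx=26
mov ecx, 36 → ecx=36
or eax, edx → eax=(-5)|(-6)=-5
shl edi, 4 → edi=7<<4=112
and edi, ecx → edi=112&36=32
shr ebx, 3 → ebx=26>>3=3
sub edx, eax → edx=(-6)-(-5)=-1
imul eax, edi → eax=(-5)*32=-160
and ecx, edi → ecx=36&32=32
add edi, ecx → edi=32+32=64
mod edi, 6 → edi=64%6=4
shr ecx, 3 → ecx=32>>3=4
halt.

-160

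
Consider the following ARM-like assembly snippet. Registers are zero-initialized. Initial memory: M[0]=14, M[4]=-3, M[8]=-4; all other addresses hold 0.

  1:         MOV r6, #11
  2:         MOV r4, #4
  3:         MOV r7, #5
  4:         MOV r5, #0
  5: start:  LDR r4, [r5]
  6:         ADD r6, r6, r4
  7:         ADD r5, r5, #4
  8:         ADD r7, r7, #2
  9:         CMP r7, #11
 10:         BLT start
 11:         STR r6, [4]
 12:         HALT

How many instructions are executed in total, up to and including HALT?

24

after MOV r6, #11: r6=11
after MOV r4, #4: r4=4
after MOV r7, #5: r7=5
after MOV r5, #0: r5=0
after LDR r4, [r5]: r4=M[0]=14
after ADD r6, r6, r4: r6=11+14=25
after ADD r5, r5, #4: r5=0+4=4
after ADD r7, r7, #2: r7=5+2=7
CMP r7, #11  (cmp 7,11)
BLT start: taken
after LDR r4, [r5]: r4=M[4]=-3
after ADD r6, r6, r4: r6=25+(-3)=22
after ADD r5, r5, #4: r5=4+4=8
after ADD r7, r7, #2: r7=7+2=9
CMP r7, #11  (cmp 9,11)
BLT start: taken
after LDR r4, [r5]: r4=M[8]=-4
after ADD r6, r6, r4: r6=22+(-4)=18
after ADD r5, r5, #4: r5=8+4=12
after ADD r7, r7, #2: r7=9+2=11
CMP r7, #11  (cmp 11,11)
BLT start: not taken
STR r6, [4] → M[4]=18
halt.
Total executed instructions: 24.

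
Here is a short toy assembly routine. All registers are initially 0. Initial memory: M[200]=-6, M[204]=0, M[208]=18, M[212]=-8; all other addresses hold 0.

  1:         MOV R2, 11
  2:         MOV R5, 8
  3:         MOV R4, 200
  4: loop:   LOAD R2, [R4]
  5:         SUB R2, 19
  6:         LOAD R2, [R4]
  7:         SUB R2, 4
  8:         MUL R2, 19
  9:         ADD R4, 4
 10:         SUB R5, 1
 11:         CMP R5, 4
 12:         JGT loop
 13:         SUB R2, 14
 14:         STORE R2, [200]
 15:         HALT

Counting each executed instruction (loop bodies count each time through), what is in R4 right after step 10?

204

MOV R2, 11 → R2=11
MOV R5, 8 → R5=8
MOV R4, 200 → R4=200
LOAD R2, [R4] → R2=M[200]=-6
SUB R2, 19 → R2=(-6)-19=-25
LOAD R2, [R4] → R2=M[200]=-6
SUB R2, 4 → R2=(-6)-4=-10
MUL R2, 19 → R2=(-10)*19=-190
ADD R4, 4 → R4=200+4=204
SUB R5, 1 → R5=8-1=7
After step 10: R4 = 204.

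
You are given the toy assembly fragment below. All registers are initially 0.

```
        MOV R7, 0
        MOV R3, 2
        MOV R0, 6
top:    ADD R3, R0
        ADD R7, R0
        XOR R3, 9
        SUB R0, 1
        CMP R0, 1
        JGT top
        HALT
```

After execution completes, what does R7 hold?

20

MOV R7, 0 → R7=0
MOV R3, 2 → R3=2
MOV R0, 6 → R0=6
ADD R3, R0 → R3=2+6=8
ADD R7, R0 → R7=0+6=6
XOR R3, 9 → R3=8^9=1
SUB R0, 1 → R0=6-1=5
CMP R0, 1  (cmp 5,1)
JGT top: taken
ADD R3, R0 → R3=1+5=6
ADD R7, R0 → R7=6+5=11
XOR R3, 9 → R3=6^9=15
SUB R0, 1 → R0=5-1=4
CMP R0, 1  (cmp 4,1)
JGT top: taken
ADD R3, R0 → R3=15+4=19
ADD R7, R0 → R7=11+4=15
XOR R3, 9 → R3=19^9=26
SUB R0, 1 → R0=4-1=3
CMP R0, 1  (cmp 3,1)
JGT top: taken
ADD R3, R0 → R3=26+3=29
ADD R7, R0 → R7=15+3=18
XOR R3, 9 → R3=29^9=20
SUB R0, 1 → R0=3-1=2
CMP R0, 1  (cmp 2,1)
JGT top: taken
ADD R3, R0 → R3=20+2=22
ADD R7, R0 → R7=18+2=20
XOR R3, 9 → R3=22^9=31
SUB R0, 1 → R0=2-1=1
CMP R0, 1  (cmp 1,1)
JGT top: not taken
halt.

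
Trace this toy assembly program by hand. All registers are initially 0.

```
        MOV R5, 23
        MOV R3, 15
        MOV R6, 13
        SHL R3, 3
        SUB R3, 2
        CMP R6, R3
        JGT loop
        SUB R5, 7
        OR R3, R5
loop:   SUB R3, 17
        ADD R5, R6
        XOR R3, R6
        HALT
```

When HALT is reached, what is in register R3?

104

R5=23
R3=15
R6=13
R3=15<<3=120
R3=120-2=118
CMP R6, R3  (cmp 13,118)
JGT loop: not taken
R5=23-7=16
R3=118|16=118
R3=118-17=101
R5=16+13=29
R3=101^13=104
halt.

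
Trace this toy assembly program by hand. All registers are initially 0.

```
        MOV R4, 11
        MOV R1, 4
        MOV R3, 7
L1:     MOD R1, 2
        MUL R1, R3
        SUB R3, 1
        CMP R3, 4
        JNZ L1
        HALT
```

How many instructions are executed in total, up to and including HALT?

R4=11
R1=4
R3=7
R1=4%2=0
R1=0*7=0
R3=7-1=6
CMP R3, 4  (cmp 6,4)
JNZ L1: taken
R1=0%2=0
R1=0*6=0
R3=6-1=5
CMP R3, 4  (cmp 5,4)
JNZ L1: taken
R1=0%2=0
R1=0*5=0
R3=5-1=4
CMP R3, 4  (cmp 4,4)
JNZ L1: not taken
halt.
Total executed instructions: 19.

19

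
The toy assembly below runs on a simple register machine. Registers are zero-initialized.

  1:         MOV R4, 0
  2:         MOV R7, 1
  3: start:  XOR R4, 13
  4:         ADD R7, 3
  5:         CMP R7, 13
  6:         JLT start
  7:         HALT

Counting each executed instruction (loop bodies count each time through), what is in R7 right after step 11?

R4=0
R7=1
R4=0^13=13
R7=1+3=4
CMP R7, 13  (cmp 4,13)
JLT start: taken
R4=13^13=0
R7=4+3=7
CMP R7, 13  (cmp 7,13)
JLT start: taken
R4=0^13=13
After step 11: R7 = 7.

7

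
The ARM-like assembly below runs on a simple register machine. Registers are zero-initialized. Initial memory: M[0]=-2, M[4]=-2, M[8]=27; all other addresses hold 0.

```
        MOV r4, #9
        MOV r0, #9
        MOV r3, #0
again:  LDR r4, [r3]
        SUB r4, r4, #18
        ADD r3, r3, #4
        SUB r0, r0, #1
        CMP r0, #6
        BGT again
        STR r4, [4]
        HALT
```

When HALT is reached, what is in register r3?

MOV r4, #9 → r4=9
MOV r0, #9 → r0=9
MOV r3, #0 → r3=0
LDR r4, [r3] → r4=M[0]=-2
SUB r4, r4, #18 → r4=(-2)-18=-20
ADD r3, r3, #4 → r3=0+4=4
SUB r0, r0, #1 → r0=9-1=8
CMP r0, #6  (cmp 8,6)
BGT again: taken
LDR r4, [r3] → r4=M[4]=-2
SUB r4, r4, #18 → r4=(-2)-18=-20
ADD r3, r3, #4 → r3=4+4=8
SUB r0, r0, #1 → r0=8-1=7
CMP r0, #6  (cmp 7,6)
BGT again: taken
LDR r4, [r3] → r4=M[8]=27
SUB r4, r4, #18 → r4=27-18=9
ADD r3, r3, #4 → r3=8+4=12
SUB r0, r0, #1 → r0=7-1=6
CMP r0, #6  (cmp 6,6)
BGT again: not taken
STR r4, [4] → M[4]=9
halt.

12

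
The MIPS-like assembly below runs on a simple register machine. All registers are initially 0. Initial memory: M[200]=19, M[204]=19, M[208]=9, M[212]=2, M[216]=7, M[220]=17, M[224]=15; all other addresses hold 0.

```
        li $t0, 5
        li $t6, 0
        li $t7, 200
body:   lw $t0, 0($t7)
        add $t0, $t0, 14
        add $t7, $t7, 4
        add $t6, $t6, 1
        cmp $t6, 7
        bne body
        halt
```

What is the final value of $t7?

228

li $t0, 5 → $t0=5
li $t6, 0 → $t6=0
li $t7, 200 → $t7=200
lw $t0, 0($t7) → $t0=M[200]=19
add $t0, $t0, 14 → $t0=19+14=33
add $t7, $t7, 4 → $t7=200+4=204
add $t6, $t6, 1 → $t6=0+1=1
cmp $t6, 7  (cmp 1,7)
bne body: taken
lw $t0, 0($t7) → $t0=M[204]=19
add $t0, $t0, 14 → $t0=19+14=33
add $t7, $t7, 4 → $t7=204+4=208
add $t6, $t6, 1 → $t6=1+1=2
cmp $t6, 7  (cmp 2,7)
bne body: taken
lw $t0, 0($t7) → $t0=M[208]=9
add $t0, $t0, 14 → $t0=9+14=23
add $t7, $t7, 4 → $t7=208+4=212
add $t6, $t6, 1 → $t6=2+1=3
cmp $t6, 7  (cmp 3,7)
bne body: taken
lw $t0, 0($t7) → $t0=M[212]=2
add $t0, $t0, 14 → $t0=2+14=16
add $t7, $t7, 4 → $t7=212+4=216
add $t6, $t6, 1 → $t6=3+1=4
cmp $t6, 7  (cmp 4,7)
bne body: taken
lw $t0, 0($t7) → $t0=M[216]=7
add $t0, $t0, 14 → $t0=7+14=21
add $t7, $t7, 4 → $t7=216+4=220
add $t6, $t6, 1 → $t6=4+1=5
cmp $t6, 7  (cmp 5,7)
bne body: taken
lw $t0, 0($t7) → $t0=M[220]=17
add $t0, $t0, 14 → $t0=17+14=31
add $t7, $t7, 4 → $t7=220+4=224
add $t6, $t6, 1 → $t6=5+1=6
cmp $t6, 7  (cmp 6,7)
bne body: taken
lw $t0, 0($t7) → $t0=M[224]=15
add $t0, $t0, 14 → $t0=15+14=29
add $t7, $t7, 4 → $t7=224+4=228
add $t6, $t6, 1 → $t6=6+1=7
cmp $t6, 7  (cmp 7,7)
bne body: not taken
halt.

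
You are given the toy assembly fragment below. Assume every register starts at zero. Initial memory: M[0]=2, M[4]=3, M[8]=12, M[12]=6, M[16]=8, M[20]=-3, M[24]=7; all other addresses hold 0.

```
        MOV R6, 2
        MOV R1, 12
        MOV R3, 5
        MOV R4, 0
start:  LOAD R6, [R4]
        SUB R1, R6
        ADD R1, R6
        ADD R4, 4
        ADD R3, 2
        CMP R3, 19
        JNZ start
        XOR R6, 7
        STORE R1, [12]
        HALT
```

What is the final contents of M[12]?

MOV R6, 2 → R6=2
MOV R1, 12 → R1=12
MOV R3, 5 → R3=5
MOV R4, 0 → R4=0
LOAD R6, [R4] → R6=M[0]=2
SUB R1, R6 → R1=12-2=10
ADD R1, R6 → R1=10+2=12
ADD R4, 4 → R4=0+4=4
ADD R3, 2 → R3=5+2=7
CMP R3, 19  (cmp 7,19)
JNZ start: taken
LOAD R6, [R4] → R6=M[4]=3
SUB R1, R6 → R1=12-3=9
ADD R1, R6 → R1=9+3=12
ADD R4, 4 → R4=4+4=8
ADD R3, 2 → R3=7+2=9
CMP R3, 19  (cmp 9,19)
JNZ start: taken
LOAD R6, [R4] → R6=M[8]=12
SUB R1, R6 → R1=12-12=0
ADD R1, R6 → R1=0+12=12
ADD R4, 4 → R4=8+4=12
ADD R3, 2 → R3=9+2=11
CMP R3, 19  (cmp 11,19)
JNZ start: taken
LOAD R6, [R4] → R6=M[12]=6
SUB R1, R6 → R1=12-6=6
ADD R1, R6 → R1=6+6=12
ADD R4, 4 → R4=12+4=16
ADD R3, 2 → R3=11+2=13
CMP R3, 19  (cmp 13,19)
JNZ start: taken
LOAD R6, [R4] → R6=M[16]=8
SUB R1, R6 → R1=12-8=4
ADD R1, R6 → R1=4+8=12
ADD R4, 4 → R4=16+4=20
ADD R3, 2 → R3=13+2=15
CMP R3, 19  (cmp 15,19)
JNZ start: taken
LOAD R6, [R4] → R6=M[20]=-3
SUB R1, R6 → R1=12-(-3)=15
ADD R1, R6 → R1=15+(-3)=12
ADD R4, 4 → R4=20+4=24
ADD R3, 2 → R3=15+2=17
CMP R3, 19  (cmp 17,19)
JNZ start: taken
LOAD R6, [R4] → R6=M[24]=7
SUB R1, R6 → R1=12-7=5
ADD R1, R6 → R1=5+7=12
ADD R4, 4 → R4=24+4=28
ADD R3, 2 → R3=17+2=19
CMP R3, 19  (cmp 19,19)
JNZ start: not taken
XOR R6, 7 → R6=7^7=0
STORE R1, [12] → M[12]=12
halt.

12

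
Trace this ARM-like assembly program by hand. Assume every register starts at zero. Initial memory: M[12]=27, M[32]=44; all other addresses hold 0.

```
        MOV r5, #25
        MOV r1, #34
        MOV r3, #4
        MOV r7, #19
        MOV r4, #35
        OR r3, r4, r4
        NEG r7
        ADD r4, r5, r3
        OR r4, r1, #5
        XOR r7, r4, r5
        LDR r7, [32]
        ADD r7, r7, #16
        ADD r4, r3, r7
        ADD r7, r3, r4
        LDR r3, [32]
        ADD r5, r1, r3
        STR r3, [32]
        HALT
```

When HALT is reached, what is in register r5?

78

MOV r5, #25 → r5=25
MOV r1, #34 → r1=34
MOV r3, #4 → r3=4
MOV r7, #19 → r7=19
MOV r4, #35 → r4=35
OR r3, r4, r4 → r3=35|35=35
NEG r7 → r7=-(19)=-19
ADD r4, r5, r3 → r4=25+35=60
OR r4, r1, #5 → r4=34|5=39
XOR r7, r4, r5 → r7=39^25=62
LDR r7, [32] → r7=M[32]=44
ADD r7, r7, #16 → r7=44+16=60
ADD r4, r3, r7 → r4=35+60=95
ADD r7, r3, r4 → r7=35+95=130
LDR r3, [32] → r3=M[32]=44
ADD r5, r1, r3 → r5=34+44=78
STR r3, [32] → M[32]=44
halt.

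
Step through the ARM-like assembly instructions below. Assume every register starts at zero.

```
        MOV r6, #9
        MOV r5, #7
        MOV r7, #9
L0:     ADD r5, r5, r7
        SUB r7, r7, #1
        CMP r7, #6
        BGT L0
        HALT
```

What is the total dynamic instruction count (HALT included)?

MOV r6, #9 → r6=9
MOV r5, #7 → r5=7
MOV r7, #9 → r7=9
ADD r5, r5, r7 → r5=7+9=16
SUB r7, r7, #1 → r7=9-1=8
CMP r7, #6  (cmp 8,6)
BGT L0: taken
ADD r5, r5, r7 → r5=16+8=24
SUB r7, r7, #1 → r7=8-1=7
CMP r7, #6  (cmp 7,6)
BGT L0: taken
ADD r5, r5, r7 → r5=24+7=31
SUB r7, r7, #1 → r7=7-1=6
CMP r7, #6  (cmp 6,6)
BGT L0: not taken
halt.
Total executed instructions: 16.

16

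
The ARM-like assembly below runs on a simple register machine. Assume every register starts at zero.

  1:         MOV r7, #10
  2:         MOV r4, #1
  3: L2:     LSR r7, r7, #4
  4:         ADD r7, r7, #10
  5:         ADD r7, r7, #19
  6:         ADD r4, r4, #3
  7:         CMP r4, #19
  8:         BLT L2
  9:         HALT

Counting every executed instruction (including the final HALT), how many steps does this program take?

39

r7=10
r4=1
r7=10>>4=0
r7=0+10=10
r7=10+19=29
r4=1+3=4
CMP r4, #19  (cmp 4,19)
BLT L2: taken
r7=29>>4=1
r7=1+10=11
r7=11+19=30
r4=4+3=7
CMP r4, #19  (cmp 7,19)
BLT L2: taken
r7=30>>4=1
r7=1+10=11
r7=11+19=30
r4=7+3=10
CMP r4, #19  (cmp 10,19)
BLT L2: taken
r7=30>>4=1
r7=1+10=11
r7=11+19=30
r4=10+3=13
CMP r4, #19  (cmp 13,19)
BLT L2: taken
r7=30>>4=1
r7=1+10=11
r7=11+19=30
r4=13+3=16
CMP r4, #19  (cmp 16,19)
BLT L2: taken
r7=30>>4=1
r7=1+10=11
r7=11+19=30
r4=16+3=19
CMP r4, #19  (cmp 19,19)
BLT L2: not taken
halt.
Total executed instructions: 39.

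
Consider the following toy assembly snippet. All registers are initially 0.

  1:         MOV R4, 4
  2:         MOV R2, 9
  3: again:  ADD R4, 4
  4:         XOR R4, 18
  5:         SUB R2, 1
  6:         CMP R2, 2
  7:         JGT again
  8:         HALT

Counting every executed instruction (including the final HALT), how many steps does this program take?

38

MOV R4, 4 → R4=4
MOV R2, 9 → R2=9
ADD R4, 4 → R4=4+4=8
XOR R4, 18 → R4=8^18=26
SUB R2, 1 → R2=9-1=8
CMP R2, 2  (cmp 8,2)
JGT again: taken
ADD R4, 4 → R4=26+4=30
XOR R4, 18 → R4=30^18=12
SUB R2, 1 → R2=8-1=7
CMP R2, 2  (cmp 7,2)
JGT again: taken
ADD R4, 4 → R4=12+4=16
XOR R4, 18 → R4=16^18=2
SUB R2, 1 → R2=7-1=6
CMP R2, 2  (cmp 6,2)
JGT again: taken
ADD R4, 4 → R4=2+4=6
XOR R4, 18 → R4=6^18=20
SUB R2, 1 → R2=6-1=5
CMP R2, 2  (cmp 5,2)
JGT again: taken
ADD R4, 4 → R4=20+4=24
XOR R4, 18 → R4=24^18=10
SUB R2, 1 → R2=5-1=4
CMP R2, 2  (cmp 4,2)
JGT again: taken
ADD R4, 4 → R4=10+4=14
XOR R4, 18 → R4=14^18=28
SUB R2, 1 → R2=4-1=3
CMP R2, 2  (cmp 3,2)
JGT again: taken
ADD R4, 4 → R4=28+4=32
XOR R4, 18 → R4=32^18=50
SUB R2, 1 → R2=3-1=2
CMP R2, 2  (cmp 2,2)
JGT again: not taken
halt.
Total executed instructions: 38.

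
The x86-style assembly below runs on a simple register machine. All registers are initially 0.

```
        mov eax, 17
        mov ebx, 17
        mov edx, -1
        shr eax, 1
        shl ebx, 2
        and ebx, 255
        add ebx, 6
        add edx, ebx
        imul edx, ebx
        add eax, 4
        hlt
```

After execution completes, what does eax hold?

mov eax, 17 → eax=17
mov ebx, 17 → ebx=17
mov edx, -1 → edx=-1
shr eax, 1 → eax=17>>1=8
shl ebx, 2 → ebx=17<<2=68
and ebx, 255 → ebx=68&255=68
add ebx, 6 → ebx=68+6=74
add edx, ebx → edx=(-1)+74=73
imul edx, ebx → edx=73*74=5402
add eax, 4 → eax=8+4=12
halt.

12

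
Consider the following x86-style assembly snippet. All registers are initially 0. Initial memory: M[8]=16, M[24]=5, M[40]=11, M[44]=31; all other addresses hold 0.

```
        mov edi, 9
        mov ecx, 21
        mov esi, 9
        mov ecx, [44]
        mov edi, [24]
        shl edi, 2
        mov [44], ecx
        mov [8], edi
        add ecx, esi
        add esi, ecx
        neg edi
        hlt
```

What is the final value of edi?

edi=9
ecx=21
esi=9
ecx=M[44]=31
edi=M[24]=5
edi=5<<2=20
mov [44], ecx → M[44]=31
mov [8], edi → M[8]=20
ecx=31+9=40
esi=9+40=49
edi=-(20)=-20
halt.

-20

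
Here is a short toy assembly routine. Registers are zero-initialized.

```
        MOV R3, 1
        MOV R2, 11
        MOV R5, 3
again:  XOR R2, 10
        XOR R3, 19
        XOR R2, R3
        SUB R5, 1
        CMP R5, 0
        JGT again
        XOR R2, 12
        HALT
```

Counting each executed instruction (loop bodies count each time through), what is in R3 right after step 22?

18

after MOV R3, 1: R3=1
after MOV R2, 11: R2=11
after MOV R5, 3: R5=3
after XOR R2, 10: R2=11^10=1
after XOR R3, 19: R3=1^19=18
after XOR R2, R3: R2=1^18=19
after SUB R5, 1: R5=3-1=2
CMP R5, 0  (cmp 2,0)
JGT again: taken
after XOR R2, 10: R2=19^10=25
after XOR R3, 19: R3=18^19=1
after XOR R2, R3: R2=25^1=24
after SUB R5, 1: R5=2-1=1
CMP R5, 0  (cmp 1,0)
JGT again: taken
after XOR R2, 10: R2=24^10=18
after XOR R3, 19: R3=1^19=18
after XOR R2, R3: R2=18^18=0
after SUB R5, 1: R5=1-1=0
CMP R5, 0  (cmp 0,0)
JGT again: not taken
after XOR R2, 12: R2=0^12=12
After step 22: R3 = 18.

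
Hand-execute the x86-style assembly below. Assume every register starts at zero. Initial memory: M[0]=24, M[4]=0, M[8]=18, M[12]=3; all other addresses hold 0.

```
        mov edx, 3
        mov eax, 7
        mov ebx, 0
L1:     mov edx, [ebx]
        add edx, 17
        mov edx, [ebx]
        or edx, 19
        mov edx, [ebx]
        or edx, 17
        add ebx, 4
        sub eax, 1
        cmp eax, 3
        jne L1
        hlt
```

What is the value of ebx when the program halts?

16

edx=3
eax=7
ebx=0
edx=M[0]=24
edx=24+17=41
edx=M[0]=24
edx=24|19=27
edx=M[0]=24
edx=24|17=25
ebx=0+4=4
eax=7-1=6
cmp eax, 3  (cmp 6,3)
jne L1: taken
edx=M[4]=0
edx=0+17=17
edx=M[4]=0
edx=0|19=19
edx=M[4]=0
edx=0|17=17
ebx=4+4=8
eax=6-1=5
cmp eax, 3  (cmp 5,3)
jne L1: taken
edx=M[8]=18
edx=18+17=35
edx=M[8]=18
edx=18|19=19
edx=M[8]=18
edx=18|17=19
ebx=8+4=12
eax=5-1=4
cmp eax, 3  (cmp 4,3)
jne L1: taken
edx=M[12]=3
edx=3+17=20
edx=M[12]=3
edx=3|19=19
edx=M[12]=3
edx=3|17=19
ebx=12+4=16
eax=4-1=3
cmp eax, 3  (cmp 3,3)
jne L1: not taken
halt.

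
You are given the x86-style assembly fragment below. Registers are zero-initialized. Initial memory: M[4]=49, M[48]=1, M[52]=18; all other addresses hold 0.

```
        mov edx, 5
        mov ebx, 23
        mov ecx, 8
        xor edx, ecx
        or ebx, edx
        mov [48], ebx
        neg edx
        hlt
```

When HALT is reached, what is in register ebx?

mov edx, 5 → edx=5
mov ebx, 23 → ebx=23
mov ecx, 8 → ecx=8
xor edx, ecx → edx=5^8=13
or ebx, edx → ebx=23|13=31
mov [48], ebx → M[48]=31
neg edx → edx=-(13)=-13
halt.

31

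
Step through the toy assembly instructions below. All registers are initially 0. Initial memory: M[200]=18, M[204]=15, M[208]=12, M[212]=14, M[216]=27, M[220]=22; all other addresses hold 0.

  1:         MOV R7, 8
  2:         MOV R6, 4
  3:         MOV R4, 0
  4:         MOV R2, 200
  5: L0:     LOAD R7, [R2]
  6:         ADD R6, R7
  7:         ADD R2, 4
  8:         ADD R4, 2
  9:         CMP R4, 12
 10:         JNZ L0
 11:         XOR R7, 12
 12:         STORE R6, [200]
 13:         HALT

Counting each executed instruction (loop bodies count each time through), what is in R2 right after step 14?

208

after MOV R7, 8: R7=8
after MOV R6, 4: R6=4
after MOV R4, 0: R4=0
after MOV R2, 200: R2=200
after LOAD R7, [R2]: R7=M[200]=18
after ADD R6, R7: R6=4+18=22
after ADD R2, 4: R2=200+4=204
after ADD R4, 2: R4=0+2=2
CMP R4, 12  (cmp 2,12)
JNZ L0: taken
after LOAD R7, [R2]: R7=M[204]=15
after ADD R6, R7: R6=22+15=37
after ADD R2, 4: R2=204+4=208
after ADD R4, 2: R4=2+2=4
After step 14: R2 = 208.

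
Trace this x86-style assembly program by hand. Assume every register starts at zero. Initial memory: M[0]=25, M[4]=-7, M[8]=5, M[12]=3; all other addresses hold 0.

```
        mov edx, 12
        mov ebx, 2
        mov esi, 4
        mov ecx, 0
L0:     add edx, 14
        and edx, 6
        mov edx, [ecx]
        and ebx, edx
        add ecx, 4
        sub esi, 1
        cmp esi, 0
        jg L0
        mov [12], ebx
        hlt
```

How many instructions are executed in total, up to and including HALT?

38

mov edx, 12 → edx=12
mov ebx, 2 → ebx=2
mov esi, 4 → esi=4
mov ecx, 0 → ecx=0
add edx, 14 → edx=12+14=26
and edx, 6 → edx=26&6=2
mov edx, [ecx] → edx=M[0]=25
and ebx, edx → ebx=2&25=0
add ecx, 4 → ecx=0+4=4
sub esi, 1 → esi=4-1=3
cmp esi, 0  (cmp 3,0)
jg L0: taken
add edx, 14 → edx=25+14=39
and edx, 6 → edx=39&6=6
mov edx, [ecx] → edx=M[4]=-7
and ebx, edx → ebx=0&(-7)=0
add ecx, 4 → ecx=4+4=8
sub esi, 1 → esi=3-1=2
cmp esi, 0  (cmp 2,0)
jg L0: taken
add edx, 14 → edx=(-7)+14=7
and edx, 6 → edx=7&6=6
mov edx, [ecx] → edx=M[8]=5
and ebx, edx → ebx=0&5=0
add ecx, 4 → ecx=8+4=12
sub esi, 1 → esi=2-1=1
cmp esi, 0  (cmp 1,0)
jg L0: taken
add edx, 14 → edx=5+14=19
and edx, 6 → edx=19&6=2
mov edx, [ecx] → edx=M[12]=3
and ebx, edx → ebx=0&3=0
add ecx, 4 → ecx=12+4=16
sub esi, 1 → esi=1-1=0
cmp esi, 0  (cmp 0,0)
jg L0: not taken
mov [12], ebx → M[12]=0
halt.
Total executed instructions: 38.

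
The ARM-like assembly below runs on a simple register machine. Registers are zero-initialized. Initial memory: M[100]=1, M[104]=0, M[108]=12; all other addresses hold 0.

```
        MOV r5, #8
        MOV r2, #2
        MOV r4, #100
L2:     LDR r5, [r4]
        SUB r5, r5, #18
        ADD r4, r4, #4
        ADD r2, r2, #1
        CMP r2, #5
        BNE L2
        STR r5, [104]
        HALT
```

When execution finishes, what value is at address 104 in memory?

MOV r5, #8 → r5=8
MOV r2, #2 → r2=2
MOV r4, #100 → r4=100
LDR r5, [r4] → r5=M[100]=1
SUB r5, r5, #18 → r5=1-18=-17
ADD r4, r4, #4 → r4=100+4=104
ADD r2, r2, #1 → r2=2+1=3
CMP r2, #5  (cmp 3,5)
BNE L2: taken
LDR r5, [r4] → r5=M[104]=0
SUB r5, r5, #18 → r5=0-18=-18
ADD r4, r4, #4 → r4=104+4=108
ADD r2, r2, #1 → r2=3+1=4
CMP r2, #5  (cmp 4,5)
BNE L2: taken
LDR r5, [r4] → r5=M[108]=12
SUB r5, r5, #18 → r5=12-18=-6
ADD r4, r4, #4 → r4=108+4=112
ADD r2, r2, #1 → r2=4+1=5
CMP r2, #5  (cmp 5,5)
BNE L2: not taken
STR r5, [104] → M[104]=-6
halt.

-6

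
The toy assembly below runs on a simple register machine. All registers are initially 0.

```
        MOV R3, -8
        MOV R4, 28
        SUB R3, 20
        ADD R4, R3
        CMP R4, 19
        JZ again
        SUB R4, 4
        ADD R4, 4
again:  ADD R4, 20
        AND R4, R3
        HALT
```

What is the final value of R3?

-28

R3=-8
R4=28
R3=(-8)-20=-28
R4=28+(-28)=0
CMP R4, 19  (cmp 0,19)
JZ again: not taken
R4=0-4=-4
R4=(-4)+4=0
R4=0+20=20
R4=20&(-28)=4
halt.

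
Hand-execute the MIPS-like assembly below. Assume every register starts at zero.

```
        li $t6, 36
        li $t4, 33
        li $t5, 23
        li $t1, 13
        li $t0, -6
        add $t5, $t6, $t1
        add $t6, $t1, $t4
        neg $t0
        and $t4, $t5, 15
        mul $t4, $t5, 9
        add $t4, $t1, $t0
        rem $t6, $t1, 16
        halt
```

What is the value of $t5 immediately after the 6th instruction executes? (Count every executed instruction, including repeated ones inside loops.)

li $t6, 36 → $t6=36
li $t4, 33 → $t4=33
li $t5, 23 → $t5=23
li $t1, 13 → $t1=13
li $t0, -6 → $t0=-6
add $t5, $t6, $t1 → $t5=36+13=49
After step 6: $t5 = 49.

49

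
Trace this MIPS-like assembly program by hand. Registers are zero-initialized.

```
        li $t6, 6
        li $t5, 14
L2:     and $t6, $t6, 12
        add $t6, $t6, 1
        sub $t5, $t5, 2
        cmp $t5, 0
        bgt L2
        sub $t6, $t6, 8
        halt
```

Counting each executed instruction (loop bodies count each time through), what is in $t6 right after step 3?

$t6=6
$t5=14
$t6=6&12=4
After step 3: $t6 = 4.

4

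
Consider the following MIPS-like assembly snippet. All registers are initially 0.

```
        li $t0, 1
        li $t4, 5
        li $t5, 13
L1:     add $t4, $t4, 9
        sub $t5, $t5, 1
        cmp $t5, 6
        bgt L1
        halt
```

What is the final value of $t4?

li $t0, 1 → $t0=1
li $t4, 5 → $t4=5
li $t5, 13 → $t5=13
add $t4, $t4, 9 → $t4=5+9=14
sub $t5, $t5, 1 → $t5=13-1=12
cmp $t5, 6  (cmp 12,6)
bgt L1: taken
add $t4, $t4, 9 → $t4=14+9=23
sub $t5, $t5, 1 → $t5=12-1=11
cmp $t5, 6  (cmp 11,6)
bgt L1: taken
add $t4, $t4, 9 → $t4=23+9=32
sub $t5, $t5, 1 → $t5=11-1=10
cmp $t5, 6  (cmp 10,6)
bgt L1: taken
add $t4, $t4, 9 → $t4=32+9=41
sub $t5, $t5, 1 → $t5=10-1=9
cmp $t5, 6  (cmp 9,6)
bgt L1: taken
add $t4, $t4, 9 → $t4=41+9=50
sub $t5, $t5, 1 → $t5=9-1=8
cmp $t5, 6  (cmp 8,6)
bgt L1: taken
add $t4, $t4, 9 → $t4=50+9=59
sub $t5, $t5, 1 → $t5=8-1=7
cmp $t5, 6  (cmp 7,6)
bgt L1: taken
add $t4, $t4, 9 → $t4=59+9=68
sub $t5, $t5, 1 → $t5=7-1=6
cmp $t5, 6  (cmp 6,6)
bgt L1: not taken
halt.

68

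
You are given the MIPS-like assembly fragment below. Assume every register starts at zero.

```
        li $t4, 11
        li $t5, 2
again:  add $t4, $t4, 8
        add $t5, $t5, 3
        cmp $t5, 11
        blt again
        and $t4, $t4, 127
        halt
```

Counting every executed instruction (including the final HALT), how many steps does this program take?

16

li $t4, 11 → $t4=11
li $t5, 2 → $t5=2
add $t4, $t4, 8 → $t4=11+8=19
add $t5, $t5, 3 → $t5=2+3=5
cmp $t5, 11  (cmp 5,11)
blt again: taken
add $t4, $t4, 8 → $t4=19+8=27
add $t5, $t5, 3 → $t5=5+3=8
cmp $t5, 11  (cmp 8,11)
blt again: taken
add $t4, $t4, 8 → $t4=27+8=35
add $t5, $t5, 3 → $t5=8+3=11
cmp $t5, 11  (cmp 11,11)
blt again: not taken
and $t4, $t4, 127 → $t4=35&127=35
halt.
Total executed instructions: 16.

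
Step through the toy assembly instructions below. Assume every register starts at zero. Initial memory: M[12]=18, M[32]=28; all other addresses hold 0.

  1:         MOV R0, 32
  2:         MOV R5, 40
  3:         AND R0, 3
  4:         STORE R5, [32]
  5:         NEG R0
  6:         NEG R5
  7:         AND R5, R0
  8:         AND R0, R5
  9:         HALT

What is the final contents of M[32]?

after MOV R0, 32: R0=32
after MOV R5, 40: R5=40
after AND R0, 3: R0=32&3=0
STORE R5, [32] → M[32]=40
after NEG R0: R0=-(0)=0
after NEG R5: R5=-(40)=-40
after AND R5, R0: R5=(-40)&0=0
after AND R0, R5: R0=0&0=0
halt.

40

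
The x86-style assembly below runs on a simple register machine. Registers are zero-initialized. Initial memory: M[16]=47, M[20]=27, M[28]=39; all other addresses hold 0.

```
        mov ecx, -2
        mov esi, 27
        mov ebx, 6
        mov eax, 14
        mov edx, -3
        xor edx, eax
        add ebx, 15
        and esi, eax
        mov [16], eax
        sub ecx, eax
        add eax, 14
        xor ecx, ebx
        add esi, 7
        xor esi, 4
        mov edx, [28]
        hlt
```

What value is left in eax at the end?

after mov ecx, -2: ecx=-2
after mov esi, 27: esi=27
after mov ebx, 6: ebx=6
after mov eax, 14: eax=14
after mov edx, -3: edx=-3
after xor edx, eax: edx=(-3)^14=-13
after add ebx, 15: ebx=6+15=21
after and esi, eax: esi=27&14=10
mov [16], eax → M[16]=14
after sub ecx, eax: ecx=(-2)-14=-16
after add eax, 14: eax=14+14=28
after xor ecx, ebx: ecx=(-16)^21=-27
after add esi, 7: esi=10+7=17
after xor esi, 4: esi=17^4=21
after mov edx, [28]: edx=M[28]=39
halt.

28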